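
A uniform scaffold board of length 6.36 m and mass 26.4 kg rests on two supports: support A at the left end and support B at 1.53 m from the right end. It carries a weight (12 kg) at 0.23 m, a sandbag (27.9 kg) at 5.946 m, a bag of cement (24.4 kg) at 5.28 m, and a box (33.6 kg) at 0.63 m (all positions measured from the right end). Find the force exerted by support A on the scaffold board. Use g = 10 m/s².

Sum moments about support B (its reaction then has zero moment arm).
Beam weight: 26.4 × 10 = 264 N down at 3.18 m → arm 1.65 m, τ = 264 × 1.65 = 435.6 N·m counterclockwise.
Weight: 12 × 10 = 120 N down at 0.23 m → arm 1.3 m, τ = 120 × 1.3 = 156 N·m clockwise.
Sandbag: 27.9 × 10 = 279 N down at 5.946 m → arm 4.416 m, τ = 279 × 4.416 = 1232 N·m counterclockwise.
Bag of cement: 24.4 × 10 = 244 N down at 5.28 m → arm 3.75 m, τ = 244 × 3.75 = 915 N·m counterclockwise.
Box: 33.6 × 10 = 336 N down at 0.63 m → arm 0.9 m, τ = 336 × 0.9 = 302.4 N·m clockwise.
Net load moment about support B = 2124 N·m counterclockwise.
Reaction R at support A is upward at 6.36 m, arm 4.83 m → moment R × 4.83 clockwise.
Balancing moments: R × 4.83 = 2124, giving R = 440 N.

R_A ≈ 440 N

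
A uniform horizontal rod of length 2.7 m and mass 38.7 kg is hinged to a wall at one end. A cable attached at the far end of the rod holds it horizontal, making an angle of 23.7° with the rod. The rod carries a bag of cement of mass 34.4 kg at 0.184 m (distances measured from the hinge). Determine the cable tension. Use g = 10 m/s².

Take moments about the hinge.
Beam weight: 38.7 × 10 = 387 N down at 1.35 m → arm 1.35 m, τ = 387 × 1.35 = 522.5 N·m clockwise.
Bag of cement: 34.4 × 10 = 344 N down at 0.184 m → arm 0.184 m, τ = 344 × 0.184 = 63.3 N·m clockwise.
Total clockwise load moment = 585.8 N·m.
The cable tension T acts at 2.7 m; only its component perpendicular to the rod, T sinθ, produces torque. sin 23.7° = 0.4019.
Στ = 0 ⇒ T × 2.7 × 0.4019 = 585.8 ⇒ T = 585.8 / 1.085 = 540 N.

T ≈ 540 N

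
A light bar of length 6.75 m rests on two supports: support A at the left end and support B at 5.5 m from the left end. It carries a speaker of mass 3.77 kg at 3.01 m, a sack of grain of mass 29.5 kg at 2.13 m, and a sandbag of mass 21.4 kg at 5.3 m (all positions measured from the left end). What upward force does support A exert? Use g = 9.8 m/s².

R_A ≈ 201 N

Choose support B as the axis so its reaction then has zero moment arm.
Speaker: 3.77 × 9.8 = 36.95 N down at 3.01 m → arm 2.49 m, τ = 36.95 × 2.49 = 92.01 N·m counterclockwise.
Sack of grain: 29.5 × 9.8 = 289.1 N down at 2.13 m → arm 3.37 m, τ = 289.1 × 3.37 = 974.3 N·m counterclockwise.
Sandbag: 21.4 × 9.8 = 209.7 N down at 5.3 m → arm 0.2 m, τ = 209.7 × 0.2 = 41.94 N·m counterclockwise.
Net load moment about support B = 1108 N·m counterclockwise.
Reaction R at support A is upward at 0 m, arm 5.5 m → moment R × 5.5 clockwise.
For rotational equilibrium, R × 5.5 = 1108, so R = 201 N.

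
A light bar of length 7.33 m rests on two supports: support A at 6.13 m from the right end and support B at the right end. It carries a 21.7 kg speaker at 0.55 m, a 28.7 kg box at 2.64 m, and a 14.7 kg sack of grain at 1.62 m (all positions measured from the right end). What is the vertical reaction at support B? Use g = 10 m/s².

Take moments about support A.
Speaker: 21.7 × 10 = 217 N down at 0.55 m → arm 5.58 m, τ = 217 × 5.58 = 1211 N·m clockwise.
Box: 28.7 × 10 = 287 N down at 2.64 m → arm 3.49 m, τ = 287 × 3.49 = 1002 N·m clockwise.
Sack of grain: 14.7 × 10 = 147 N down at 1.62 m → arm 4.51 m, τ = 147 × 4.51 = 663 N·m clockwise.
Net load moment about support A = 2876 N·m clockwise.
Reaction R at support B is upward at 0 m, arm 6.13 m → moment R × 6.13 counterclockwise.
Setting net torque to zero: R × 6.13 = 2876 → R = 469 N.

R_B ≈ 469 N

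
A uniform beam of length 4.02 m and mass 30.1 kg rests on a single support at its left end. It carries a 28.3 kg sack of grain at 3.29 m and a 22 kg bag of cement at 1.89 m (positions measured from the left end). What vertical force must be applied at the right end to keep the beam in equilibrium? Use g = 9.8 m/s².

F ≈ 476 N

Taking torques about the left end:
Beam weight: 30.1 × 9.8 = 295 N down at 2.01 m → arm 2.01 m, τ = 295 × 2.01 = 592.9 N·m clockwise.
Sack of grain: 28.3 × 9.8 = 277.3 N down at 3.29 m → arm 3.29 m, τ = 277.3 × 3.29 = 912.3 N·m clockwise.
Bag of cement: 22 × 9.8 = 215.6 N down at 1.89 m → arm 1.89 m, τ = 215.6 × 1.89 = 407.5 N·m clockwise.
Net moment of the loads = 1913 N·m clockwise.
The upward force F acts at the right end, arm 4.02 m, giving F × 4.02 counterclockwise.
Balancing moments: F × 4.02 = 1913, giving F = 1913 / 4.02 = 476 N.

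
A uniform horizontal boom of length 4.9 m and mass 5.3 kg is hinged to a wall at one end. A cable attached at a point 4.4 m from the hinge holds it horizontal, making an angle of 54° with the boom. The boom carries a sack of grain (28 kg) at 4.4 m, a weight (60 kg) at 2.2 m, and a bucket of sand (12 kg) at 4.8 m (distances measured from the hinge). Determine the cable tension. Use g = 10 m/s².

Take moments about the hinge.
Beam weight: 5.3 × 10 = 53 N down at 2.45 m → arm 2.45 m, τ = 53 × 2.45 = 129.9 N·m clockwise.
Sack of grain: 28 × 10 = 280 N down at 4.4 m → arm 4.4 m, τ = 280 × 4.4 = 1232 N·m clockwise.
Weight: 60 × 10 = 600 N down at 2.2 m → arm 2.2 m, τ = 600 × 2.2 = 1320 N·m clockwise.
Bucket of sand: 12 × 10 = 120 N down at 4.8 m → arm 4.8 m, τ = 120 × 4.8 = 576 N·m clockwise.
Total clockwise load moment = 3258 N·m.
The cable tension T acts at 4.4 m; only its component perpendicular to the boom, T sinθ, produces torque. sin 54° = 0.809.
Στ = 0 ⇒ T × 4.4 × 0.809 = 3258 ⇒ T = 3258 / 3.56 = 915 N.

T ≈ 915 N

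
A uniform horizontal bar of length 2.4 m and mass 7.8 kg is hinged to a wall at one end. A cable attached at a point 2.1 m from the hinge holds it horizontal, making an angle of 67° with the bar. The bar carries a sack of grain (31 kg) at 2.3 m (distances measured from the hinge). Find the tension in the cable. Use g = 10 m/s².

About the hinge:
Beam weight: 7.8 × 10 = 78 N down at 1.2 m → arm 1.2 m, τ = 78 × 1.2 = 93.6 N·m clockwise.
Sack of grain: 31 × 10 = 310 N down at 2.3 m → arm 2.3 m, τ = 310 × 2.3 = 713 N·m clockwise.
Total clockwise load moment = 806.6 N·m.
The cable tension T acts at 2.1 m; only its component perpendicular to the bar, T sinθ, produces torque. sin 67° = 0.9205.
Setting net torque to zero: T × 2.1 × 0.9205 = 806.6 → T = 806.6 / 1.933 = 417 N.

T ≈ 417 N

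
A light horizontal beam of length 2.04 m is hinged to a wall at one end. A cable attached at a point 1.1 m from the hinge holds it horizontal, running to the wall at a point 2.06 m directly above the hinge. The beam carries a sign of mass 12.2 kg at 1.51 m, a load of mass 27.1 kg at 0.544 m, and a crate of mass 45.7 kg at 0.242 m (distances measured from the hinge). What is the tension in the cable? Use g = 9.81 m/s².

Sum moments about the hinge (the unknown hinge reaction has zero arm there).
Sign: 12.2 × 9.81 = 119.7 N down at 1.51 m → arm 1.51 m, τ = 119.7 × 1.51 = 180.7 N·m clockwise.
Load: 27.1 × 9.81 = 265.9 N down at 0.544 m → arm 0.544 m, τ = 265.9 × 0.544 = 144.6 N·m clockwise.
Crate: 45.7 × 9.81 = 448.3 N down at 0.242 m → arm 0.242 m, τ = 448.3 × 0.242 = 108.5 N·m clockwise.
Total clockwise load moment = 433.8 N·m.
The cable tension T acts at 1.1 m; only its component perpendicular to the beam, T sinθ, produces torque. sinθ = h/√(h²+d²) = 2.06/√(2.06²+1.1²) = 0.8821.
Balancing moments: T × 1.1 × 0.8821 = 433.8, giving T = 433.8 / 0.9703 = 447 N.

T ≈ 447 N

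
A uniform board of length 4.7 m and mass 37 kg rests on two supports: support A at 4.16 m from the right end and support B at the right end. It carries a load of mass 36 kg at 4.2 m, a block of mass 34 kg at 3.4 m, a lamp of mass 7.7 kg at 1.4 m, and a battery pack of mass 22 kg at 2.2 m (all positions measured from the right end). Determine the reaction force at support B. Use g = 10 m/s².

Sum moments about support A (its reaction then has zero moment arm).
Beam weight: 37 × 10 = 370 N down at 2.35 m → arm 1.81 m, τ = 370 × 1.81 = 669.7 N·m clockwise.
Load: 36 × 10 = 360 N down at 4.2 m → arm 0.04 m, τ = 360 × 0.04 = 14.4 N·m counterclockwise.
Block: 34 × 10 = 340 N down at 3.4 m → arm 0.76 m, τ = 340 × 0.76 = 258.4 N·m clockwise.
Lamp: 7.7 × 10 = 77 N down at 1.4 m → arm 2.76 m, τ = 77 × 2.76 = 212.5 N·m clockwise.
Battery pack: 22 × 10 = 220 N down at 2.2 m → arm 1.96 m, τ = 220 × 1.96 = 431.2 N·m clockwise.
Net load moment about support A = 1557 N·m clockwise.
Reaction R at support B is upward at 0 m, arm 4.16 m → moment R × 4.16 counterclockwise.
Στ = 0 ⇒ R × 4.16 = 1557 ⇒ R = 374 N.

R_B ≈ 374 N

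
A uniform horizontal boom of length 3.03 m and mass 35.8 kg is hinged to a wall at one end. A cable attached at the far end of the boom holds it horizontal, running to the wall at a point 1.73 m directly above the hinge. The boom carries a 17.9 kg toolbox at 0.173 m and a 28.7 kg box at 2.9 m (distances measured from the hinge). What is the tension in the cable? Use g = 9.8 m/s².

Choose the hinge as the axis so the unknown hinge reaction has zero arm there.
Beam weight: 35.8 × 9.8 = 350.8 N down at 1.515 m → arm 1.515 m, τ = 350.8 × 1.515 = 531.5 N·m clockwise.
Toolbox: 17.9 × 9.8 = 175.4 N down at 0.173 m → arm 0.173 m, τ = 175.4 × 0.173 = 30.34 N·m clockwise.
Box: 28.7 × 9.8 = 281.3 N down at 2.9 m → arm 2.9 m, τ = 281.3 × 2.9 = 815.8 N·m clockwise.
Total clockwise load moment = 1378 N·m.
The cable tension T acts at 3.03 m; only its component perpendicular to the boom, T sinθ, produces torque. sinθ = h/√(h²+d²) = 1.73/√(1.73²+3.03²) = 0.4958.
Setting net torque to zero: T × 3.03 × 0.4958 = 1378 → T = 1378 / 1.502 = 917 N.

T ≈ 917 N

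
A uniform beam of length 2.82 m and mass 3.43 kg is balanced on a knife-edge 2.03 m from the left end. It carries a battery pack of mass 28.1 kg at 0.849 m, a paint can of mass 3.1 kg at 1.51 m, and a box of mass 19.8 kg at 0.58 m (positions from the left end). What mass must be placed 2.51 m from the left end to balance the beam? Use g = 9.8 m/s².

Taking torques about the knife-edge (at 2.03 m from the left end):
Beam weight: 3.43 × 9.8 = 33.61 N down at 1.41 m → arm 0.62 m, τ = 33.61 × 0.62 = 20.84 N·m counterclockwise.
Battery pack: 28.1 × 9.8 = 275.4 N down at 0.849 m → arm 1.181 m, τ = 275.4 × 1.181 = 325.2 N·m counterclockwise.
Paint can: 3.1 × 9.8 = 30.38 N down at 1.51 m → arm 0.52 m, τ = 30.38 × 0.52 = 15.8 N·m counterclockwise.
Box: 19.8 × 9.8 = 194 N down at 0.58 m → arm 1.45 m, τ = 194 × 1.45 = 281.3 N·m counterclockwise.
Net moment of known loads = 643.1 N·m counterclockwise.
An unknown mass m at 2.51 m has arm 0.48 m; its moment is m·g·0.48 clockwise.
For rotational equilibrium, m × 9.8 × 0.48 = 643.1, so m = 643.1 / (9.8 × 0.48) = 137 kg.

m ≈ 137 kg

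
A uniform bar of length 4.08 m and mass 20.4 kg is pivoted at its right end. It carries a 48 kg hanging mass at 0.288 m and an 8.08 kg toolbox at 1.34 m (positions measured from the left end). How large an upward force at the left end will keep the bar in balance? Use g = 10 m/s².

About the right end:
Beam weight: 20.4 × 10 = 204 N down at 2.04 m → arm 2.04 m, τ = 204 × 2.04 = 416.2 N·m counterclockwise.
Hanging mass: 48 × 10 = 480 N down at 0.288 m → arm 3.792 m, τ = 480 × 3.792 = 1820 N·m counterclockwise.
Toolbox: 8.08 × 10 = 80.8 N down at 1.34 m → arm 2.74 m, τ = 80.8 × 2.74 = 221.4 N·m counterclockwise.
Net moment of the loads = 2458 N·m counterclockwise.
The upward force F acts at the left end, arm 4.08 m, giving F × 4.08 clockwise.
Balancing moments: F × 4.08 = 2458, giving F = 2458 / 4.08 = 602 N.

F ≈ 602 N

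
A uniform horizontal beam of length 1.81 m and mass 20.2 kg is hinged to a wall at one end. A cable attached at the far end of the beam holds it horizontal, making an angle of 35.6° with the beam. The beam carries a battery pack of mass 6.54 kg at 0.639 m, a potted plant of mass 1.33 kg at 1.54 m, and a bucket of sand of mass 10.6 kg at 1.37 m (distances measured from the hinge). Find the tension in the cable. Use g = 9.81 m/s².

About the hinge:
Beam weight: 20.2 × 9.81 = 198.2 N down at 0.905 m → arm 0.905 m, τ = 198.2 × 0.905 = 179.4 N·m clockwise.
Battery pack: 6.54 × 9.81 = 64.16 N down at 0.639 m → arm 0.639 m, τ = 64.16 × 0.639 = 41 N·m clockwise.
Potted plant: 1.33 × 9.81 = 13.05 N down at 1.54 m → arm 1.54 m, τ = 13.05 × 1.54 = 20.1 N·m clockwise.
Bucket of sand: 10.6 × 9.81 = 104 N down at 1.37 m → arm 1.37 m, τ = 104 × 1.37 = 142.5 N·m clockwise.
Total clockwise load moment = 383 N·m.
The cable tension T acts at 1.81 m; only its component perpendicular to the beam, T sinθ, produces torque. sin 35.6° = 0.5821.
Setting net torque to zero: T × 1.81 × 0.5821 = 383 → T = 383 / 1.054 = 363 N.

T ≈ 363 N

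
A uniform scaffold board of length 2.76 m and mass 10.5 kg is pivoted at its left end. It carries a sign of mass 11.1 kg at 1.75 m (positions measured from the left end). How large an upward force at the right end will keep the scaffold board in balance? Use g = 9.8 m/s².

Taking torques about the left end:
Beam weight: 10.5 × 9.8 = 102.9 N down at 1.38 m → arm 1.38 m, τ = 102.9 × 1.38 = 142 N·m clockwise.
Sign: 11.1 × 9.8 = 108.8 N down at 1.75 m → arm 1.75 m, τ = 108.8 × 1.75 = 190.4 N·m clockwise.
Net moment of the loads = 332.4 N·m clockwise.
The upward force F acts at the right end, arm 2.76 m, giving F × 2.76 counterclockwise.
Setting net torque to zero: F × 2.76 = 332.4 → F = 332.4 / 2.76 = 120 N.

F ≈ 120 N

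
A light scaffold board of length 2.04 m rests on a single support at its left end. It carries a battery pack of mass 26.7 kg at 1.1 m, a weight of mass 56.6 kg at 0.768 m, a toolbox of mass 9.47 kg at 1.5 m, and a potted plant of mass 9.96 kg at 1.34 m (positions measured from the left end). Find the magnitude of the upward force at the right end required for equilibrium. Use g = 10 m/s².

Taking torques about the left end:
Battery pack: 26.7 × 10 = 267 N down at 1.1 m → arm 1.1 m, τ = 267 × 1.1 = 293.7 N·m clockwise.
Weight: 56.6 × 10 = 566 N down at 0.768 m → arm 0.768 m, τ = 566 × 0.768 = 434.7 N·m clockwise.
Toolbox: 9.47 × 10 = 94.7 N down at 1.5 m → arm 1.5 m, τ = 94.7 × 1.5 = 142.1 N·m clockwise.
Potted plant: 9.96 × 10 = 99.6 N down at 1.34 m → arm 1.34 m, τ = 99.6 × 1.34 = 133.5 N·m clockwise.
Net moment of the loads = 1004 N·m clockwise.
The upward force F acts at the right end, arm 2.04 m, giving F × 2.04 counterclockwise.
Setting net torque to zero: F × 2.04 = 1004 → F = 1004 / 2.04 = 492 N.

F ≈ 492 N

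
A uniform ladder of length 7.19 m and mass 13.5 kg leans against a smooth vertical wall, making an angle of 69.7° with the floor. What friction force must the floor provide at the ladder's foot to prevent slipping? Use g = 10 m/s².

f ≈ 25 N

Take moments about the foot of the ladder.
Ladder weight 13.5×10 = 135 N acts at 3.595 m along the ladder; its horizontal arm is 3.595·cos69.7° = 1.247 m → τ = 168.3 N·m clockwise.
Wall normal N acts horizontally at the top; its moment arm is the height L sinθ = 7.19·sin69.7° = 6.743 m, counterclockwise.
Setting net torque to zero: N × 6.743 = 168.3 → N = 25 N.
ΣFx = 0: friction at the foot balances the wall's push, so f = N_wall = 25 N.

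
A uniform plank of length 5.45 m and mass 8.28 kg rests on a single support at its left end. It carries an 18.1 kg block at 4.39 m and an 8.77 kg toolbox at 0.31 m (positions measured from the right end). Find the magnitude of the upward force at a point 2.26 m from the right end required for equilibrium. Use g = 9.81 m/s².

Choose the left end as the axis so the unknown pivot reaction has zero arm there.
Beam weight: 8.28 × 9.81 = 81.23 N down at 2.725 m → arm 2.725 m, τ = 81.23 × 2.725 = 221.4 N·m clockwise.
Block: 18.1 × 9.81 = 177.6 N down at 4.39 m → arm 1.06 m, τ = 177.6 × 1.06 = 188.3 N·m clockwise.
Toolbox: 8.77 × 9.81 = 86.03 N down at 0.31 m → arm 5.14 m, τ = 86.03 × 5.14 = 442.2 N·m clockwise.
Net moment of the loads = 851.9 N·m clockwise.
The upward force F acts at a point 2.26 m from the right end, arm 3.19 m, giving F × 3.19 counterclockwise.
Setting net torque to zero: F × 3.19 = 851.9 → F = 851.9 / 3.19 = 267 N.

F ≈ 267 N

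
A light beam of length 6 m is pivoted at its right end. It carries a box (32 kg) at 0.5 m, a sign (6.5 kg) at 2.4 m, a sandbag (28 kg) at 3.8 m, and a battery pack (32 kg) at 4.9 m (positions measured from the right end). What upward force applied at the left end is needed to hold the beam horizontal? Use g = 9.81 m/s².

Choose the right end as the axis so the unknown pivot reaction has zero arm there.
Box: 32 × 9.81 = 313.9 N down at 0.5 m → arm 0.5 m, τ = 313.9 × 0.5 = 156.9 N·m counterclockwise.
Sign: 6.5 × 9.81 = 63.77 N down at 2.4 m → arm 2.4 m, τ = 63.77 × 2.4 = 153 N·m counterclockwise.
Sandbag: 28 × 9.81 = 274.7 N down at 3.8 m → arm 3.8 m, τ = 274.7 × 3.8 = 1044 N·m counterclockwise.
Battery pack: 32 × 9.81 = 313.9 N down at 4.9 m → arm 4.9 m, τ = 313.9 × 4.9 = 1538 N·m counterclockwise.
Net moment of the loads = 2892 N·m counterclockwise.
The upward force F acts at the left end, arm 6 m, giving F × 6 clockwise.
Στ = 0 ⇒ F × 6 = 2892 ⇒ F = 2892 / 6 = 482 N.

F ≈ 482 N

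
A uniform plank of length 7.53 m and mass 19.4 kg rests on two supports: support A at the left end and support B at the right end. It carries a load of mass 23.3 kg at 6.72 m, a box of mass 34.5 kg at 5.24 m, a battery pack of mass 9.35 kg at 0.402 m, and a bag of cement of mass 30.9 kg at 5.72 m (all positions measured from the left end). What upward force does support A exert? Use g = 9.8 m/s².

Sum moments about support B (its reaction then has zero moment arm).
Beam weight: 19.4 × 9.8 = 190.1 N down at 3.765 m → arm 3.765 m, τ = 190.1 × 3.765 = 715.7 N·m counterclockwise.
Load: 23.3 × 9.8 = 228.3 N down at 6.72 m → arm 0.81 m, τ = 228.3 × 0.81 = 184.9 N·m counterclockwise.
Box: 34.5 × 9.8 = 338.1 N down at 5.24 m → arm 2.29 m, τ = 338.1 × 2.29 = 774.2 N·m counterclockwise.
Battery pack: 9.35 × 9.8 = 91.63 N down at 0.402 m → arm 7.128 m, τ = 91.63 × 7.128 = 653.1 N·m counterclockwise.
Bag of cement: 30.9 × 9.8 = 302.8 N down at 5.72 m → arm 1.81 m, τ = 302.8 × 1.81 = 548.1 N·m counterclockwise.
Net load moment about support B = 2876 N·m counterclockwise.
Reaction R at support A is upward at 0 m, arm 7.53 m → moment R × 7.53 clockwise.
Στ = 0 ⇒ R × 7.53 = 2876 ⇒ R = 382 N.

R_A ≈ 382 N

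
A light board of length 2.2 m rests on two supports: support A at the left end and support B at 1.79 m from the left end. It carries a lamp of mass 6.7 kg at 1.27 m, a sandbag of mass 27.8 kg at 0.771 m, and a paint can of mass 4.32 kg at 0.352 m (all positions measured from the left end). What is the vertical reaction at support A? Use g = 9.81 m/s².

R_A ≈ 208 N

Taking torques about support B:
Lamp: 6.7 × 9.81 = 65.73 N down at 1.27 m → arm 0.52 m, τ = 65.73 × 0.52 = 34.18 N·m counterclockwise.
Sandbag: 27.8 × 9.81 = 272.7 N down at 0.771 m → arm 1.019 m, τ = 272.7 × 1.019 = 277.9 N·m counterclockwise.
Paint can: 4.32 × 9.81 = 42.38 N down at 0.352 m → arm 1.438 m, τ = 42.38 × 1.438 = 60.94 N·m counterclockwise.
Net load moment about support B = 373 N·m counterclockwise.
Reaction R at support A is upward at 0 m, arm 1.79 m → moment R × 1.79 clockwise.
Στ = 0 ⇒ R × 1.79 = 373 ⇒ R = 208 N.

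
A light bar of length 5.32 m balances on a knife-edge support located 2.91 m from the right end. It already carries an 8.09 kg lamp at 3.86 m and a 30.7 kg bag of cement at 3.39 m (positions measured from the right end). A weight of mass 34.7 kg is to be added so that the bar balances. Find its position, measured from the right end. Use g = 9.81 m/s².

Taking torques about the knife-edge support (at 2.91 m from the right end):
Lamp: 8.09 × 9.81 = 79.36 N down at 3.86 m → arm 0.95 m, τ = 79.36 × 0.95 = 75.39 N·m counterclockwise.
Bag of cement: 30.7 × 9.81 = 301.2 N down at 3.39 m → arm 0.48 m, τ = 301.2 × 0.48 = 144.6 N·m counterclockwise.
Net moment of existing loads = 220 N·m counterclockwise.
The weight weighs 34.7 × 9.81 = 340.4 N and must supply an equal clockwise moment, so its lever arm about the knife-edge support is 220 / 340.4 = 0.646 m.
That puts it at 2.91 − 0.646 = 2.26 m from the right end.

x ≈ 2.26 m from the right end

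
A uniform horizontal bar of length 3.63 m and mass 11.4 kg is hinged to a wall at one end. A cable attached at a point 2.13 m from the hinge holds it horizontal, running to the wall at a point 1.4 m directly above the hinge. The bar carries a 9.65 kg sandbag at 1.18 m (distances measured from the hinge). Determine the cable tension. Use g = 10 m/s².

T ≈ 274 N

Taking torques about the hinge:
Beam weight: 11.4 × 10 = 114 N down at 1.815 m → arm 1.815 m, τ = 114 × 1.815 = 206.9 N·m clockwise.
Sandbag: 9.65 × 10 = 96.5 N down at 1.18 m → arm 1.18 m, τ = 96.5 × 1.18 = 113.9 N·m clockwise.
Total clockwise load moment = 320.8 N·m.
The cable tension T acts at 2.13 m; only its component perpendicular to the bar, T sinθ, produces torque. sinθ = h/√(h²+d²) = 1.4/√(1.4²+2.13²) = 0.5493.
Balancing moments: T × 2.13 × 0.5493 = 320.8, giving T = 320.8 / 1.17 = 274 N.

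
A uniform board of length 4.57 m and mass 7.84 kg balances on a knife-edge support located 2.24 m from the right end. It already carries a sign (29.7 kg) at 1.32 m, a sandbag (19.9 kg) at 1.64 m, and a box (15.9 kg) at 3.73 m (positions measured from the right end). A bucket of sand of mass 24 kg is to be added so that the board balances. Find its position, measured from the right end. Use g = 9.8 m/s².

x ≈ 2.87 m from the right end

Taking torques about the knife-edge support (at 2.24 m from the right end):
Beam weight: 7.84 × 9.8 = 76.83 N down at 2.285 m → arm 0.045 m, τ = 76.83 × 0.045 = 3.457 N·m counterclockwise.
Sign: 29.7 × 9.8 = 291.1 N down at 1.32 m → arm 0.92 m, τ = 291.1 × 0.92 = 267.8 N·m clockwise.
Sandbag: 19.9 × 9.8 = 195 N down at 1.64 m → arm 0.6 m, τ = 195 × 0.6 = 117 N·m clockwise.
Box: 15.9 × 9.8 = 155.8 N down at 3.73 m → arm 1.49 m, τ = 155.8 × 1.49 = 232.1 N·m counterclockwise.
Net moment of existing loads = 149.2 N·m clockwise.
The bucket of sand weighs 24 × 9.8 = 235.2 N and must supply an equal counterclockwise moment, so its lever arm about the knife-edge support is 149.2 / 235.2 = 0.634 m.
That puts it at 2.24 + 0.634 = 2.87 m from the right end.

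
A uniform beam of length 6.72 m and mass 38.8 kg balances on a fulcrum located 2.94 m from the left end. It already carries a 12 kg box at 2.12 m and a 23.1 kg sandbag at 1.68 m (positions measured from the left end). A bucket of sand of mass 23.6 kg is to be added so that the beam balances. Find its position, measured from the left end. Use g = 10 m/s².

Choose the fulcrum (at 2.94 m from the left end) as the axis so the support reaction has zero arm there.
Beam weight: 38.8 × 10 = 388 N down at 3.36 m → arm 0.42 m, τ = 388 × 0.42 = 163 N·m clockwise.
Box: 12 × 10 = 120 N down at 2.12 m → arm 0.82 m, τ = 120 × 0.82 = 98.4 N·m counterclockwise.
Sandbag: 23.1 × 10 = 231 N down at 1.68 m → arm 1.26 m, τ = 231 × 1.26 = 291.1 N·m counterclockwise.
Net moment of existing loads = 226.5 N·m counterclockwise.
The bucket of sand weighs 23.6 × 10 = 236 N and must supply an equal clockwise moment, so its lever arm about the fulcrum is 226.5 / 236 = 0.96 m.
That puts it at 2.94 + 0.96 = 3.9 m from the left end.

x ≈ 3.9 m from the left end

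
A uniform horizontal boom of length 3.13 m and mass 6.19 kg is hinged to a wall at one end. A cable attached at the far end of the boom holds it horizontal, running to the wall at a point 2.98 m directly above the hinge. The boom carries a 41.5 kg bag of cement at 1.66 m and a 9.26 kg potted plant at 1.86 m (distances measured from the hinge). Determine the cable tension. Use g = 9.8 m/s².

Take moments about the hinge.
Beam weight: 6.19 × 9.8 = 60.66 N down at 1.565 m → arm 1.565 m, τ = 60.66 × 1.565 = 94.93 N·m clockwise.
Bag of cement: 41.5 × 9.8 = 406.7 N down at 1.66 m → arm 1.66 m, τ = 406.7 × 1.66 = 675.1 N·m clockwise.
Potted plant: 9.26 × 9.8 = 90.75 N down at 1.86 m → arm 1.86 m, τ = 90.75 × 1.86 = 168.8 N·m clockwise.
Total clockwise load moment = 938.8 N·m.
The cable tension T acts at 3.13 m; only its component perpendicular to the boom, T sinθ, produces torque. sinθ = h/√(h²+d²) = 2.98/√(2.98²+3.13²) = 0.6895.
Balancing moments: T × 3.13 × 0.6895 = 938.8, giving T = 938.8 / 2.158 = 435 N.

T ≈ 435 N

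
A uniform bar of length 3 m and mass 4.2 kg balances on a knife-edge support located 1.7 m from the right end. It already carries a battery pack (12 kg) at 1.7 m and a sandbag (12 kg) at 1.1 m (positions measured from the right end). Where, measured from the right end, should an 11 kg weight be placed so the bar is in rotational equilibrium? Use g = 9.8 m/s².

x ≈ 2.43 m from the right end

Choose the knife-edge support (at 1.7 m from the right end) as the axis so the support reaction has zero arm there.
Beam weight: 4.2 × 9.8 = 41.16 N down at 1.5 m → arm 0.2 m, τ = 41.16 × 0.2 = 8.232 N·m clockwise.
Battery pack: acts at the knife-edge support, moment arm 0 → no torque.
Sandbag: 12 × 9.8 = 117.6 N down at 1.1 m → arm 0.6 m, τ = 117.6 × 0.6 = 70.56 N·m clockwise.
Net moment of existing loads = 78.79 N·m clockwise.
The weight weighs 11 × 9.8 = 107.8 N and must supply an equal counterclockwise moment, so its lever arm about the knife-edge support is 78.79 / 107.8 = 0.731 m.
That puts it at 1.7 + 0.731 = 2.43 m from the right end.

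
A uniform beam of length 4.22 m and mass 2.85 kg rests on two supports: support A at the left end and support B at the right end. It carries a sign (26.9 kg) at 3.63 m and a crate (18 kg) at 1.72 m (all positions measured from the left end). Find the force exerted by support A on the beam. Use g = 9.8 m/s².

R_A ≈ 155 N

Choose support B as the axis so its reaction then has zero moment arm.
Beam weight: 2.85 × 9.8 = 27.93 N down at 2.11 m → arm 2.11 m, τ = 27.93 × 2.11 = 58.93 N·m counterclockwise.
Sign: 26.9 × 9.8 = 263.6 N down at 3.63 m → arm 0.59 m, τ = 263.6 × 0.59 = 155.5 N·m counterclockwise.
Crate: 18 × 9.8 = 176.4 N down at 1.72 m → arm 2.5 m, τ = 176.4 × 2.5 = 441 N·m counterclockwise.
Net load moment about support B = 655.4 N·m counterclockwise.
Reaction R at support A is upward at 0 m, arm 4.22 m → moment R × 4.22 clockwise.
For rotational equilibrium, R × 4.22 = 655.4, so R = 155 N.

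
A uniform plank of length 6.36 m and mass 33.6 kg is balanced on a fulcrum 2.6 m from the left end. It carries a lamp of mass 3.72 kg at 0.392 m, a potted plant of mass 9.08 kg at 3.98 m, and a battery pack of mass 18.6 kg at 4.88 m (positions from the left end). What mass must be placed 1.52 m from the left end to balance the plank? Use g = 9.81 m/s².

About the fulcrum (at 2.6 m from the left end):
Beam weight: 33.6 × 9.81 = 329.6 N down at 3.18 m → arm 0.58 m, τ = 329.6 × 0.58 = 191.2 N·m clockwise.
Lamp: 3.72 × 9.81 = 36.49 N down at 0.392 m → arm 2.208 m, τ = 36.49 × 2.208 = 80.57 N·m counterclockwise.
Potted plant: 9.08 × 9.81 = 89.07 N down at 3.98 m → arm 1.38 m, τ = 89.07 × 1.38 = 122.9 N·m clockwise.
Battery pack: 18.6 × 9.81 = 182.5 N down at 4.88 m → arm 2.28 m, τ = 182.5 × 2.28 = 416.1 N·m clockwise.
Net moment of known loads = 649.6 N·m clockwise.
An unknown mass m at 1.52 m has arm 1.08 m; its moment is m·g·1.08 counterclockwise.
For rotational equilibrium, m × 9.81 × 1.08 = 649.6, so m = 649.6 / (9.81 × 1.08) = 61.3 kg.

m ≈ 61.3 kg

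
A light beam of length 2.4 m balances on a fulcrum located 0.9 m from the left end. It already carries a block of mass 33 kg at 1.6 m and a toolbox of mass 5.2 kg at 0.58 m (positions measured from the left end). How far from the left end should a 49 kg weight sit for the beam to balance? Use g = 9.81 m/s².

Taking torques about the fulcrum (at 0.9 m from the left end):
Block: 33 × 9.81 = 323.7 N down at 1.6 m → arm 0.7 m, τ = 323.7 × 0.7 = 226.6 N·m clockwise.
Toolbox: 5.2 × 9.81 = 51.01 N down at 0.58 m → arm 0.32 m, τ = 51.01 × 0.32 = 16.32 N·m counterclockwise.
Net moment of existing loads = 210.3 N·m clockwise.
The weight weighs 49 × 9.81 = 480.7 N and must supply an equal counterclockwise moment, so its lever arm about the fulcrum is 210.3 / 480.7 = 0.437 m.
That puts it at 0.9 − 0.437 = 0.463 m from the left end.

x ≈ 0.463 m from the left end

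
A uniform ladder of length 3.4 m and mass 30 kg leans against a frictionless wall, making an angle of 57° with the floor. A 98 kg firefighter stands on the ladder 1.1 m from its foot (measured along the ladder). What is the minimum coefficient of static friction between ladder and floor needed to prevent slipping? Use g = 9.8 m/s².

Sum moments about the foot of the ladder (the floor normal and friction both act there and drop out).
Ladder weight 30×9.8 = 294 N acts at 1.7 m along the ladder; its horizontal arm is 1.7·cos57° = 0.9259 m → τ = 272.2 N·m clockwise.
Firefighter: 98×9.8 = 960.4 N at 1.1 m → arm 0.5991 m → τ = 575.4 N·m clockwise.
Wall normal N acts horizontally at the top; its moment arm is the height L sinθ = 3.4·sin57° = 2.851 m, counterclockwise.
For rotational equilibrium, N × 2.851 = 847.6, so N = 297.3 N.
ΣFx = 0 ⇒ f = N_wall = 297.3 N. ΣFy = 0 ⇒ N_floor = 1254 N.
μ_min = f / N_floor = 297.3 / 1254 = 0.237.

μ_min ≈ 0.237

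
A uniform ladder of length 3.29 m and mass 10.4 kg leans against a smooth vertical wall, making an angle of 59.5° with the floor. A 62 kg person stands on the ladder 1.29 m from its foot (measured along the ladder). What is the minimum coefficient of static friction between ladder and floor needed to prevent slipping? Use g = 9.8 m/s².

Taking torques about the foot of the ladder:
Ladder weight 10.4×9.8 = 101.9 N acts at 1.645 m along the ladder; its horizontal arm is 1.645·cos59.5° = 0.8349 m → τ = 85.08 N·m clockwise.
Person: 62×9.8 = 607.6 N at 1.29 m → arm 0.6547 m → τ = 397.8 N·m clockwise.
Wall normal N acts horizontally at the top; its moment arm is the height L sinθ = 3.29·sin59.5° = 2.835 m, counterclockwise.
Balancing moments: N × 2.835 = 482.9, giving N = 170.3 N.
ΣFx = 0 ⇒ f = N_wall = 170.3 N. ΣFy = 0 ⇒ N_floor = 709.5 N.
μ_min = f / N_floor = 170.3 / 709.5 = 0.24.

μ_min ≈ 0.24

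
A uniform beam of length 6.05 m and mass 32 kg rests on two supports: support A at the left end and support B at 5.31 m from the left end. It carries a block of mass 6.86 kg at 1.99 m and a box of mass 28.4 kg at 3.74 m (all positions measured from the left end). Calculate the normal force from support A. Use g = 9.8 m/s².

Taking torques about support B:
Beam weight: 32 × 9.8 = 313.6 N down at 3.025 m → arm 2.285 m, τ = 313.6 × 2.285 = 716.6 N·m counterclockwise.
Block: 6.86 × 9.8 = 67.23 N down at 1.99 m → arm 3.32 m, τ = 67.23 × 3.32 = 223.2 N·m counterclockwise.
Box: 28.4 × 9.8 = 278.3 N down at 3.74 m → arm 1.57 m, τ = 278.3 × 1.57 = 436.9 N·m counterclockwise.
Net load moment about support B = 1377 N·m counterclockwise.
Reaction R at support A is upward at 0 m, arm 5.31 m → moment R × 5.31 clockwise.
For rotational equilibrium, R × 5.31 = 1377, so R = 259 N.

R_A ≈ 259 N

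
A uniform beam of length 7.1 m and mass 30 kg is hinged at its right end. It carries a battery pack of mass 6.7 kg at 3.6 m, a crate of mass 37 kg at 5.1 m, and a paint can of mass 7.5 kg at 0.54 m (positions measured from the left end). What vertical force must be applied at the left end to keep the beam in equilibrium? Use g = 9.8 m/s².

About the right end:
Beam weight: 30 × 9.8 = 294 N down at 3.55 m → arm 3.55 m, τ = 294 × 3.55 = 1044 N·m counterclockwise.
Battery pack: 6.7 × 9.8 = 65.66 N down at 3.6 m → arm 3.5 m, τ = 65.66 × 3.5 = 229.8 N·m counterclockwise.
Crate: 37 × 9.8 = 362.6 N down at 5.1 m → arm 2 m, τ = 362.6 × 2 = 725.2 N·m counterclockwise.
Paint can: 7.5 × 9.8 = 73.5 N down at 0.54 m → arm 6.56 m, τ = 73.5 × 6.56 = 482.2 N·m counterclockwise.
Net moment of the loads = 2481 N·m counterclockwise.
The upward force F acts at the left end, arm 7.1 m, giving F × 7.1 clockwise.
Στ = 0 ⇒ F × 7.1 = 2481 ⇒ F = 2481 / 7.1 = 349 N.

F ≈ 349 N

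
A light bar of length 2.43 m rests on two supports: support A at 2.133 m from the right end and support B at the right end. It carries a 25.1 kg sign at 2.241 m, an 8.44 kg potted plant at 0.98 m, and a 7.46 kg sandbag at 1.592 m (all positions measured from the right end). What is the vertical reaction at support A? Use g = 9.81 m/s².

Take moments about support B.
Sign: 25.1 × 9.81 = 246.2 N down at 2.241 m → arm 2.241 m, τ = 246.2 × 2.241 = 551.7 N·m counterclockwise.
Potted plant: 8.44 × 9.81 = 82.8 N down at 0.98 m → arm 0.98 m, τ = 82.8 × 0.98 = 81.14 N·m counterclockwise.
Sandbag: 7.46 × 9.81 = 73.18 N down at 1.592 m → arm 1.592 m, τ = 73.18 × 1.592 = 116.5 N·m counterclockwise.
Net load moment about support B = 749.3 N·m counterclockwise.
Reaction R at support A is upward at 2.133 m, arm 2.133 m → moment R × 2.133 clockwise.
For rotational equilibrium, R × 2.133 = 749.3, so R = 351 N.

R_A ≈ 351 N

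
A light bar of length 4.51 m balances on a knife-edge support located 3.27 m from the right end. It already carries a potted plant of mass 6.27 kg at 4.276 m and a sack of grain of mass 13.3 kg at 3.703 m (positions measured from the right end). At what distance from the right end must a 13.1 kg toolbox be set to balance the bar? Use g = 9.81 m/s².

Take moments about the knife-edge support (at 3.27 m from the right end).
Potted plant: 6.27 × 9.81 = 61.51 N down at 4.276 m → arm 1.006 m, τ = 61.51 × 1.006 = 61.88 N·m counterclockwise.
Sack of grain: 13.3 × 9.81 = 130.5 N down at 3.703 m → arm 0.433 m, τ = 130.5 × 0.433 = 56.51 N·m counterclockwise.
Net moment of existing loads = 118.4 N·m counterclockwise.
The toolbox weighs 13.1 × 9.81 = 128.5 N and must supply an equal clockwise moment, so its lever arm about the knife-edge support is 118.4 / 128.5 = 0.921 m.
That puts it at 3.27 − 0.921 = 2.35 m from the right end.

x ≈ 2.35 m from the right end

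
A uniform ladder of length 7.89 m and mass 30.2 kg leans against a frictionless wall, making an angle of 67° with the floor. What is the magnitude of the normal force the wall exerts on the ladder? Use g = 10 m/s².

Choose the foot of the ladder as the axis so the floor normal and friction both act there and drop out.
Ladder weight 30.2×10 = 302 N acts at 3.945 m along the ladder; its horizontal arm is 3.945·cos67° = 1.541 m → τ = 465.4 N·m clockwise.
Wall normal N acts horizontally at the top; its moment arm is the height L sinθ = 7.89·sin67° = 7.263 m, counterclockwise.
Setting net torque to zero: N × 7.263 = 465.4 → N = 64.1 N.

N_wall ≈ 64.1 N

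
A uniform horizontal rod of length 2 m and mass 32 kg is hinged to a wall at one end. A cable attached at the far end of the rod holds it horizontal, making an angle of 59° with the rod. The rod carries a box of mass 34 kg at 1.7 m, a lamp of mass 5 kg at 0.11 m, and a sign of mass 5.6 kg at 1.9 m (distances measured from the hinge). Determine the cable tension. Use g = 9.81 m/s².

T ≈ 578 N

About the hinge:
Beam weight: 32 × 9.81 = 313.9 N down at 1 m → arm 1 m, τ = 313.9 × 1 = 313.9 N·m clockwise.
Box: 34 × 9.81 = 333.5 N down at 1.7 m → arm 1.7 m, τ = 333.5 × 1.7 = 566.9 N·m clockwise.
Lamp: 5 × 9.81 = 49.05 N down at 0.11 m → arm 0.11 m, τ = 49.05 × 0.11 = 5.395 N·m clockwise.
Sign: 5.6 × 9.81 = 54.94 N down at 1.9 m → arm 1.9 m, τ = 54.94 × 1.9 = 104.4 N·m clockwise.
Total clockwise load moment = 990.6 N·m.
The cable tension T acts at 2 m; only its component perpendicular to the rod, T sinθ, produces torque. sin 59° = 0.8572.
For rotational equilibrium, T × 2 × 0.8572 = 990.6, so T = 990.6 / 1.714 = 578 N.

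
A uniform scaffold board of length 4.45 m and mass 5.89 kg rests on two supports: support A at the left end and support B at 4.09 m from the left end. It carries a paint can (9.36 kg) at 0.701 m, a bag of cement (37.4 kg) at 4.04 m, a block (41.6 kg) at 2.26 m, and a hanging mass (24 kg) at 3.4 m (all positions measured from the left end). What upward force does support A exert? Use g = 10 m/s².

Take moments about support B.
Beam weight: 5.89 × 10 = 58.9 N down at 2.225 m → arm 1.865 m, τ = 58.9 × 1.865 = 109.8 N·m counterclockwise.
Paint can: 9.36 × 10 = 93.6 N down at 0.701 m → arm 3.389 m, τ = 93.6 × 3.389 = 317.2 N·m counterclockwise.
Bag of cement: 37.4 × 10 = 374 N down at 4.04 m → arm 0.05 m, τ = 374 × 0.05 = 18.7 N·m counterclockwise.
Block: 41.6 × 10 = 416 N down at 2.26 m → arm 1.83 m, τ = 416 × 1.83 = 761.3 N·m counterclockwise.
Hanging mass: 24 × 10 = 240 N down at 3.4 m → arm 0.69 m, τ = 240 × 0.69 = 165.6 N·m counterclockwise.
Net load moment about support B = 1373 N·m counterclockwise.
Reaction R at support A is upward at 0 m, arm 4.09 m → moment R × 4.09 clockwise.
Balancing moments: R × 4.09 = 1373, giving R = 336 N.

R_A ≈ 336 N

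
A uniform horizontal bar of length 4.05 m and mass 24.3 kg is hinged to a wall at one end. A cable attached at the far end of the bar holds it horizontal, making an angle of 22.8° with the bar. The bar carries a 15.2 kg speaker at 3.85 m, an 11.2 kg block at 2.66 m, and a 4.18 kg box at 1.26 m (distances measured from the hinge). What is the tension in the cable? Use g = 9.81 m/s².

Taking torques about the hinge:
Beam weight: 24.3 × 9.81 = 238.4 N down at 2.025 m → arm 2.025 m, τ = 238.4 × 2.025 = 482.8 N·m clockwise.
Speaker: 15.2 × 9.81 = 149.1 N down at 3.85 m → arm 3.85 m, τ = 149.1 × 3.85 = 574 N·m clockwise.
Block: 11.2 × 9.81 = 109.9 N down at 2.66 m → arm 2.66 m, τ = 109.9 × 2.66 = 292.3 N·m clockwise.
Box: 4.18 × 9.81 = 41.01 N down at 1.26 m → arm 1.26 m, τ = 41.01 × 1.26 = 51.67 N·m clockwise.
Total clockwise load moment = 1401 N·m.
The cable tension T acts at 4.05 m; only its component perpendicular to the bar, T sinθ, produces torque. sin 22.8° = 0.3875.
Setting net torque to zero: T × 4.05 × 0.3875 = 1401 → T = 1401 / 1.569 = 893 N.

T ≈ 893 N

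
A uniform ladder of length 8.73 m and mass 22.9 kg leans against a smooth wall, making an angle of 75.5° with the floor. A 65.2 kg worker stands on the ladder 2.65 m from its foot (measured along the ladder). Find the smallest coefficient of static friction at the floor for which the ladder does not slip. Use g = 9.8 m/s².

About the foot of the ladder:
Ladder weight 22.9×9.8 = 224.4 N acts at 4.365 m along the ladder; its horizontal arm is 4.365·cos75.5° = 1.093 m → τ = 245.3 N·m clockwise.
Worker: 65.2×9.8 = 639 N at 2.65 m → arm 0.6635 m → τ = 424 N·m clockwise.
Wall normal N acts horizontally at the top; its moment arm is the height L sinθ = 8.73·sin75.5° = 8.452 m, counterclockwise.
Setting net torque to zero: N × 8.452 = 669.3 → N = 79.19 N.
ΣFx = 0 ⇒ f = N_wall = 79.19 N. ΣFy = 0 ⇒ N_floor = 863.4 N.
μ_min = f / N_floor = 79.19 / 863.4 = 0.0917.

μ_min ≈ 0.0917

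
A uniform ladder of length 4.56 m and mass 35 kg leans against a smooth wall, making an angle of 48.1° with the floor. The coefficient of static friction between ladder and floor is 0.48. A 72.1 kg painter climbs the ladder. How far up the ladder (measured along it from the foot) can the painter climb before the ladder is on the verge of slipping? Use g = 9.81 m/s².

d ≈ 2.52 m

About the foot of the ladder:
Ladder weight 35×9.81 = 343.4 N acts at 2.28 m along the ladder; its horizontal arm is 2.28·cos48.1° = 1.523 m → τ = 523 N·m clockwise.
Painter weight 72.1×9.81 = 707.3 N at distance d → arm d·cos48.1° → τ = 707.3·d·0.6678 clockwise.
Wall normal N at the top has arm L sinθ = 3.394 m counterclockwise, so Στ = 0 gives N·3.394 = 523 + 472.3·d.
ΣFy = 0 ⇒ N_floor = 1051 N, so the maximum friction is μ_s·N_floor = 0.48×1051 = 504.5 N. ΣFx = 0 ⇒ N_wall = f, so at the slipping point N = 504.5 N.
Substituting: 504.5×3.394 = 523 + 472.3·d ⇒ d = (1712 − 523) / 472.3 = 2.52 m.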